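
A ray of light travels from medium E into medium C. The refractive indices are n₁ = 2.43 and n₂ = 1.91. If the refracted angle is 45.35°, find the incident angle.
sin θ₁ = (n₂/n₁)·sin θ₂ → θ₁ = 34°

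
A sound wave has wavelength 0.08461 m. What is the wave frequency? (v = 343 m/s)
f = v/λ = 4054 Hz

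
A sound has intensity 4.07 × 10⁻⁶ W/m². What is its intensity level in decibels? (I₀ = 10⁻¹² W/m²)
β = 10·log₁₀(I/I₀) = 66.1 dB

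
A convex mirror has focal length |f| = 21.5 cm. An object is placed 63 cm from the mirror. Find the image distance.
f = −21.5 cm (convex); 1/di = 1/f − 1/do → di = -16.03 cm (virtual image, behind mirror)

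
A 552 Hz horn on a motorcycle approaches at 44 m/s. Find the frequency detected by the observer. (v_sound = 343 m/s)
f_obs = f·v/(v − v_s) = 633.2 Hz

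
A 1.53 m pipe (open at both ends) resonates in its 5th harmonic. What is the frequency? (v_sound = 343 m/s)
fₙ = nv/(2L) = 560.5 Hz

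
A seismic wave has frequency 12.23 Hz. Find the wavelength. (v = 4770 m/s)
λ = v/f = 390 m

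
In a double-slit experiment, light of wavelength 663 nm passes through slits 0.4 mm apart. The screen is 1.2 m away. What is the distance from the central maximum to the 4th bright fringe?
y = mλL/d = 7.956 mm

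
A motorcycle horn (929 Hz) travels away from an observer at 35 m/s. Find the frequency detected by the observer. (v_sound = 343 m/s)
f_obs = f·v/(v + v_s) = 843 Hz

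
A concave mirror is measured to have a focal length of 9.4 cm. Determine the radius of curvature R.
R = 2|f| = 18.8 cm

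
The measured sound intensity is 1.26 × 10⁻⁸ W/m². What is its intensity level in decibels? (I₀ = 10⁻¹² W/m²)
β = 10·log₁₀(I/I₀) = 41 dB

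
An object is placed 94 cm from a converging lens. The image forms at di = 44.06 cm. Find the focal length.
1/f = 1/do + 1/di → f = 30 cm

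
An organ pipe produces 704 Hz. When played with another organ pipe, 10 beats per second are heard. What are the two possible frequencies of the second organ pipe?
f₂ = 704 ± 10 Hz → 714 Hz or 694 Hz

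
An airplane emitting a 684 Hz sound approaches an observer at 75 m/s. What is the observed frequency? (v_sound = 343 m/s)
f_obs = f·v/(v − v_s) = 875.4 Hz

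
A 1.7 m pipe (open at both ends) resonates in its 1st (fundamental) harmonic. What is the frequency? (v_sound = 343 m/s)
fₙ = nv/(2L) = 100.9 Hz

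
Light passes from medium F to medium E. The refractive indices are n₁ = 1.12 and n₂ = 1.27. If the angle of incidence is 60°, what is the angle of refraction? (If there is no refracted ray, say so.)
sin θ₂ = (n₁/n₂)·sin θ₁ = 0.7637 → θ₂ = 49.79°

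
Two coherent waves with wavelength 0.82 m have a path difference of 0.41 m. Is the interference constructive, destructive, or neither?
destructive — path difference = 0.5λ, an odd multiple of λ/2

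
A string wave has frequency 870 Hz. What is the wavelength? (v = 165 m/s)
λ = v/f = 0.1897 m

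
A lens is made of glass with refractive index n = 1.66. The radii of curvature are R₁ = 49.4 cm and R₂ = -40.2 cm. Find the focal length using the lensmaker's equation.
1/f = (n − 1)(1/R₁ − 1/R₂) → f = 33.58 cm (converging lens)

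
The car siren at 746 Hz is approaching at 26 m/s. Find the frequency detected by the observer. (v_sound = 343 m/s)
f_obs = f·v/(v − v_s) = 807.2 Hz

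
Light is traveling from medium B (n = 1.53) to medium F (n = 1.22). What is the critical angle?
θc = arcsin(n₂/n₁) = 52.88°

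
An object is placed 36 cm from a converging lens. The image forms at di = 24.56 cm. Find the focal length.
1/f = 1/do + 1/di → f = 14.6 cm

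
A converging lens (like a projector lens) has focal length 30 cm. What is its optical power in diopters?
P = 1/f = 3.333 D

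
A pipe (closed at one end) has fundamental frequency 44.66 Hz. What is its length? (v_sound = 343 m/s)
L = v/(4f₁) = 1.92 m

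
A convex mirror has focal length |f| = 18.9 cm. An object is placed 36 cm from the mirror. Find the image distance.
f = −18.9 cm (convex); 1/di = 1/f − 1/do → di = -12.39 cm (virtual image, behind mirror)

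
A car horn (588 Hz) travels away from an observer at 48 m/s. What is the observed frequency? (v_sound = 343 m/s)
f_obs = f·v/(v + v_s) = 515.8 Hz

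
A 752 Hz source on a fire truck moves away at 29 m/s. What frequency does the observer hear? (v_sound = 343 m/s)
f_obs = f·v/(v + v_s) = 693.4 Hz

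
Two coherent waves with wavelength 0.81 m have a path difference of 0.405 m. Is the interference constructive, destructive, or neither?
destructive — path difference = 0.5λ, an odd multiple of λ/2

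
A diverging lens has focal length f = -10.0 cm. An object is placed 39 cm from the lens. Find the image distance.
1/di = 1/f − 1/do → di = -7.959 cm (virtual image)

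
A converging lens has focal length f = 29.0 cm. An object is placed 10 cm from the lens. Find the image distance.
1/di = 1/f − 1/do → di = -15.26 cm (virtual image)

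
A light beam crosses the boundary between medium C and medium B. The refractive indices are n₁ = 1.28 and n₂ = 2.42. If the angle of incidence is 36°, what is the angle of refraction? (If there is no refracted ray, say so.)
sin θ₂ = (n₁/n₂)·sin θ₁ = 0.3109 → θ₂ = 18.11°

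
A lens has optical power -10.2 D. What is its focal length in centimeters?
f = 1/P = -9.804 cm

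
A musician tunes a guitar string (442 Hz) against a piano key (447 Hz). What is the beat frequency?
5 Hz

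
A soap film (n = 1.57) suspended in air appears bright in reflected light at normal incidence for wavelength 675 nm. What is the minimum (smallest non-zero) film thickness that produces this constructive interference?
2nt = (m − ½)λ with m = 1 → t = (m − ½)λ/(2n) = 107.5 nm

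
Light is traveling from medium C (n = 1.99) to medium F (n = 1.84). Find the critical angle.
θc = arcsin(n₂/n₁) = 67.61°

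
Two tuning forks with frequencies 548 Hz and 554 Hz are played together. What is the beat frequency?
6 Hz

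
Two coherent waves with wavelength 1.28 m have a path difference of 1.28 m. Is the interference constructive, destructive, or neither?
constructive — path difference = 1λ, a whole number of wavelengths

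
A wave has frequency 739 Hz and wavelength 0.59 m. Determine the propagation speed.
v = fλ = 436 m/s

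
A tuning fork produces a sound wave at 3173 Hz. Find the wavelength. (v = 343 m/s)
λ = v/f = 0.1081 m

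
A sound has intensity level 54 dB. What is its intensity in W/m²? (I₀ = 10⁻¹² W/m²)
I = I₀·10^(β/10) = 2.51 × 10⁻⁷ W/m²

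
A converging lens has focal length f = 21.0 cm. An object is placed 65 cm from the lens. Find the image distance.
1/di = 1/f − 1/do → di = 31.02 cm (real image)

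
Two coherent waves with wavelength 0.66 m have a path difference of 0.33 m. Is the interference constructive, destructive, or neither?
destructive — path difference = 0.5λ, an odd multiple of λ/2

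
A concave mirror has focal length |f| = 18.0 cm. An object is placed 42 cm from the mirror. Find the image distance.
f = +18.0 cm (concave); 1/di = 1/f − 1/do → di = 31.5 cm (real image, in front of mirror)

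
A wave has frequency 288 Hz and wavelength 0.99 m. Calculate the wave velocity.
v = fλ = 285.1 m/s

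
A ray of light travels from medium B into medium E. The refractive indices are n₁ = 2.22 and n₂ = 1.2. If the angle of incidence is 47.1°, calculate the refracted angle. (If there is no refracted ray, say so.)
sin θ₂ = (n₁/n₂)·sin θ₁ = 1.355 > 1, so there is no refracted ray — the light undergoes total internal reflection.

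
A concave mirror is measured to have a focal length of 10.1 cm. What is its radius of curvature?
R = 2|f| = 20.2 cm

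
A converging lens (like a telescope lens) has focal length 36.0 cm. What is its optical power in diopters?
P = 1/f = 2.778 D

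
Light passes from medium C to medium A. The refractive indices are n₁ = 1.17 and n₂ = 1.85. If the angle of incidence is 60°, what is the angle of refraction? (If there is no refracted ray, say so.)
sin θ₂ = (n₁/n₂)·sin θ₁ = 0.5477 → θ₂ = 33.21°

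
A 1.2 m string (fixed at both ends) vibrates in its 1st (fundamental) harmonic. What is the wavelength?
λₙ = 2L/n = 2.4 m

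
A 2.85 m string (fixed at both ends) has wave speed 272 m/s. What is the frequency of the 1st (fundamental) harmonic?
fₙ = nv/(2L) = 47.72 Hz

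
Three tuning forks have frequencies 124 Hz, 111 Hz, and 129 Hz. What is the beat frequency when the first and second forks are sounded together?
13 Hz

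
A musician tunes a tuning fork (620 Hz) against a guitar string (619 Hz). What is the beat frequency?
1 Hz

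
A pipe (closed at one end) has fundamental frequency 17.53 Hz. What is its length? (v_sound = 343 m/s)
L = v/(4f₁) = 4.892 m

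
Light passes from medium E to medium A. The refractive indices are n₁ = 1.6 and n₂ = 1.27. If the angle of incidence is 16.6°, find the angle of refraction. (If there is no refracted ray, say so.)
sin θ₂ = (n₁/n₂)·sin θ₁ = 0.3599 → θ₂ = 21.1°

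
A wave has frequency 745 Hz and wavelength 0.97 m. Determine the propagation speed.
v = fλ = 722.6 m/s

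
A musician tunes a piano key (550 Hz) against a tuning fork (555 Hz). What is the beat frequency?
5 Hz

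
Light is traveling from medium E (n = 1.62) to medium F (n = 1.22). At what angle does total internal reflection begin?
θc = arcsin(n₂/n₁) = 48.86°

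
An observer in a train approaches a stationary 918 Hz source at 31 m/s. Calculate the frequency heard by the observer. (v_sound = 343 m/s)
f_obs = f·(v + v_o)/v = 1001 Hz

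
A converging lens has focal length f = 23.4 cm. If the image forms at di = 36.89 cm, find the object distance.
1/do = 1/f − 1/di → do = 63.99 cm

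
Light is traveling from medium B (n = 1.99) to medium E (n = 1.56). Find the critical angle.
θc = arcsin(n₂/n₁) = 51.62°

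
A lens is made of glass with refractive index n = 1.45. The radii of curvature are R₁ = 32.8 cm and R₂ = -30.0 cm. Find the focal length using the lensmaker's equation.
1/f = (n − 1)(1/R₁ − 1/R₂) → f = 34.82 cm (converging lens)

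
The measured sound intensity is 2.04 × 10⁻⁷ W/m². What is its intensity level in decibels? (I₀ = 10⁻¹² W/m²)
β = 10·log₁₀(I/I₀) = 53.1 dB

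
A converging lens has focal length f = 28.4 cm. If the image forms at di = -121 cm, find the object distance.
1/do = 1/f − 1/di → do = 23 cm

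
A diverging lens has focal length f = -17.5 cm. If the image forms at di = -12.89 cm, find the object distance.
1/do = 1/f − 1/di → do = 48.93 cm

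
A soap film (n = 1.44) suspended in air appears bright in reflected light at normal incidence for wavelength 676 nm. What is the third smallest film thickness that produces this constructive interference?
2nt = (m − ½)λ with m = 3 → t = (m − ½)λ/(2n) = 586.8 nm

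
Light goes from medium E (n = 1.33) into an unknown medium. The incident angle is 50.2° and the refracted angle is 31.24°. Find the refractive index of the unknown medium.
n₂ = n₁·sin θ₁ / sin θ₂ = 1.97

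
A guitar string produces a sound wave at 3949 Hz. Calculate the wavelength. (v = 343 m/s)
λ = v/f = 0.08686 m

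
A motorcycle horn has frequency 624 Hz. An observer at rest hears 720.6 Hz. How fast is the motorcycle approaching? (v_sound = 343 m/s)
v_s = v·(1 − f/f_obs) = 45.98 m/s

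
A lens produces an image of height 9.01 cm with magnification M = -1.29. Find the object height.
ho = |hi|/|M| = 6.984 cm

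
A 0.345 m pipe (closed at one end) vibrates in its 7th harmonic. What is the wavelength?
λₙ = 4L/n = 0.1971 m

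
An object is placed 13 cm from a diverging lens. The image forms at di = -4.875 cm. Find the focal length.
1/f = 1/do + 1/di → f = -7.8 cm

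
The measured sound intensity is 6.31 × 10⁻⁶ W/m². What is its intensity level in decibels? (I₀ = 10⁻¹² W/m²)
β = 10·log₁₀(I/I₀) = 68 dB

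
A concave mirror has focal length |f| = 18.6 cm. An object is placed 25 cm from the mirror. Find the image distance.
f = +18.6 cm (concave); 1/di = 1/f − 1/do → di = 72.66 cm (real image, in front of mirror)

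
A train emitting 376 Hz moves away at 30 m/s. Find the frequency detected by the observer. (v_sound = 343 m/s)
f_obs = f·v/(v + v_s) = 345.8 Hz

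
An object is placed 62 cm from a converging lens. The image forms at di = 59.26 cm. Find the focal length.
1/f = 1/do + 1/di → f = 30.3 cm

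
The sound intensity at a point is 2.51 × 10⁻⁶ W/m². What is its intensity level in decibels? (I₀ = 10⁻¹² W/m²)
β = 10·log₁₀(I/I₀) = 64 dB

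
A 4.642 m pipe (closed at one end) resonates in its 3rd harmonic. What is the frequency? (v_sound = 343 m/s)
fₙ = nv/(4L) = 55.42 Hz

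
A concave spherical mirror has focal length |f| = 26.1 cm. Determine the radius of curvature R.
R = 2|f| = 52.2 cm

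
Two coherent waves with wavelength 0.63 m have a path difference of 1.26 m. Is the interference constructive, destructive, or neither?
constructive — path difference = 2λ, a whole number of wavelengths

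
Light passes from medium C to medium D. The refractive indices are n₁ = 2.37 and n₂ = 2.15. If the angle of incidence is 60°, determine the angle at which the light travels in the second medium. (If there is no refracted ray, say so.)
sin θ₂ = (n₁/n₂)·sin θ₁ = 0.9546 → θ₂ = 72.68°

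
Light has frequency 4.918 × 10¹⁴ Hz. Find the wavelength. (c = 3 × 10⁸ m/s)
λ = c/f = 610 nm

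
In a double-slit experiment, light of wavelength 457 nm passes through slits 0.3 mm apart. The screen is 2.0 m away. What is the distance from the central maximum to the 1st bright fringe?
y = mλL/d = 3.047 mm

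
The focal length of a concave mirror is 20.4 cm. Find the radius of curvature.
R = 2|f| = 40.8 cm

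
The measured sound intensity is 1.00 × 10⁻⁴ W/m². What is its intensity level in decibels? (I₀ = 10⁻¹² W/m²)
β = 10·log₁₀(I/I₀) = 80 dB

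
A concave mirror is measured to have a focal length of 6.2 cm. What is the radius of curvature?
R = 2|f| = 12.4 cm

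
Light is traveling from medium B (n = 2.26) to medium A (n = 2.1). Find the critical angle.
θc = arcsin(n₂/n₁) = 68.31°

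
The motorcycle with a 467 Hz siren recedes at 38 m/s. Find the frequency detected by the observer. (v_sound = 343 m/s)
f_obs = f·v/(v + v_s) = 420.4 Hz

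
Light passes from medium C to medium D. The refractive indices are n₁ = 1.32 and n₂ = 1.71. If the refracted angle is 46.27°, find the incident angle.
sin θ₁ = (n₂/n₁)·sin θ₂ → θ₁ = 69.41°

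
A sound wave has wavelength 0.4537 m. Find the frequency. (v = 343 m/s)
f = v/λ = 756 Hz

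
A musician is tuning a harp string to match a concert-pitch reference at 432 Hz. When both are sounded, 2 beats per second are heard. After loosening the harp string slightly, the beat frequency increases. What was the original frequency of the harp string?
430 Hz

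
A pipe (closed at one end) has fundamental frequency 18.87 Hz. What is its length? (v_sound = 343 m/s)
L = v/(4f₁) = 4.544 m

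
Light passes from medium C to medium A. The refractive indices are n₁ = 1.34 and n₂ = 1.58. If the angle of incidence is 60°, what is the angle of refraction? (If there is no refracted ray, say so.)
sin θ₂ = (n₁/n₂)·sin θ₁ = 0.7345 → θ₂ = 47.26°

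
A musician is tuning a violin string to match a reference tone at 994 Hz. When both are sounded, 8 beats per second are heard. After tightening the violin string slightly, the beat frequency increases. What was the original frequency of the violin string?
1002 Hz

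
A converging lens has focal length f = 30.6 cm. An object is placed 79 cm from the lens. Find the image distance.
1/di = 1/f − 1/do → di = 49.95 cm (real image)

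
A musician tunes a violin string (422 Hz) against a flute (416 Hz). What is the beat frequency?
6 Hz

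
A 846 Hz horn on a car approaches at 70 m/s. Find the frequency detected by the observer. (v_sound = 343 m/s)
f_obs = f·v/(v − v_s) = 1063 Hz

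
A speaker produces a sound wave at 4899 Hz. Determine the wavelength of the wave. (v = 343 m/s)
λ = v/f = 0.07001 m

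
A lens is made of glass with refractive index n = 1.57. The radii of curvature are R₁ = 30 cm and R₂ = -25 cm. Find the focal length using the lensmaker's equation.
1/f = (n − 1)(1/R₁ − 1/R₂) → f = 23.92 cm (converging lens)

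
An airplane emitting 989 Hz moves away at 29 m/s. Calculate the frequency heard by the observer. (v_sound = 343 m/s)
f_obs = f·v/(v + v_s) = 911.9 Hz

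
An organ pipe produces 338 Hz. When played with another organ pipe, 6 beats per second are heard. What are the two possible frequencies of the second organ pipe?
f₂ = 338 ± 6 Hz → 344 Hz or 332 Hz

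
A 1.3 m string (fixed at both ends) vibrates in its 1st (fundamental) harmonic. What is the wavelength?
λₙ = 2L/n = 2.6 m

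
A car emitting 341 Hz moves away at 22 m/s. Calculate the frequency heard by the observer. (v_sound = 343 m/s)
f_obs = f·v/(v + v_s) = 320.4 Hz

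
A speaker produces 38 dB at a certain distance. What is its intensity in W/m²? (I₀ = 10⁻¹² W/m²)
I = I₀·10^(β/10) = 6.31 × 10⁻⁹ W/m²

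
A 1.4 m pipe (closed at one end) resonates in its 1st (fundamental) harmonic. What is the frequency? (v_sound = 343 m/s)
fₙ = nv/(4L) = 61.25 Hz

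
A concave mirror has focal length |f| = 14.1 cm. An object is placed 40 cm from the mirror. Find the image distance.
f = +14.1 cm (concave); 1/di = 1/f − 1/do → di = 21.78 cm (real image, in front of mirror)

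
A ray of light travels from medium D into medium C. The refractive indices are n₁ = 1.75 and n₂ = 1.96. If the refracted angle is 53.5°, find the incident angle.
sin θ₁ = (n₂/n₁)·sin θ₂ → θ₁ = 64.2°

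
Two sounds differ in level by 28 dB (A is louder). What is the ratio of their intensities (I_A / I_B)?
I_A/I_B = 10^(Δβ/10) = 631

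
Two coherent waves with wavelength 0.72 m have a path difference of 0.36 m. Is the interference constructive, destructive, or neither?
destructive — path difference = 0.5λ, an odd multiple of λ/2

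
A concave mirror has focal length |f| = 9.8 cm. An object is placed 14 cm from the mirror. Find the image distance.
f = +9.8 cm (concave); 1/di = 1/f − 1/do → di = 32.67 cm (real image, in front of mirror)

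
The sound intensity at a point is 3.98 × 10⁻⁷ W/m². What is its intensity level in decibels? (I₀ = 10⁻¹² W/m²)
β = 10·log₁₀(I/I₀) = 56 dB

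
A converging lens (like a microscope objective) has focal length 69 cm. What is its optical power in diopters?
P = 1/f = 1.449 D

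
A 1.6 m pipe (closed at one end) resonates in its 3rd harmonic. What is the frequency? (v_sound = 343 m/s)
fₙ = nv/(4L) = 160.8 Hz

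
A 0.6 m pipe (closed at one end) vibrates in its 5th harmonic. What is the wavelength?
λₙ = 4L/n = 0.48 m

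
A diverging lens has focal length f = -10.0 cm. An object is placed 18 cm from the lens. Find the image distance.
1/di = 1/f − 1/do → di = -6.429 cm (virtual image)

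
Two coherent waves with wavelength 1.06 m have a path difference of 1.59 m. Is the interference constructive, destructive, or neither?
destructive — path difference = 1.5λ, an odd multiple of λ/2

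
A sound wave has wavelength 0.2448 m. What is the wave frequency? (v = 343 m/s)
f = v/λ = 1401 Hz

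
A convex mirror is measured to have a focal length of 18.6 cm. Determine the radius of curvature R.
R = 2|f| = 37.2 cm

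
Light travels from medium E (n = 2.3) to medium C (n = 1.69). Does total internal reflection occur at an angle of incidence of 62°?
θc = arcsin(n₂/n₁) = 47.29°; 62° > θc, so yes — total internal reflection.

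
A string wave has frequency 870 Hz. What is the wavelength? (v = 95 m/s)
λ = v/f = 0.1092 m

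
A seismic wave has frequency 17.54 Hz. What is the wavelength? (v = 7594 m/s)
λ = v/f = 433 m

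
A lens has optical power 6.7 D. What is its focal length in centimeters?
f = 1/P = 14.93 cm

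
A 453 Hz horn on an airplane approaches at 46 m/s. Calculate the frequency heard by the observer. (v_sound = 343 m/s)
f_obs = f·v/(v − v_s) = 523.2 Hz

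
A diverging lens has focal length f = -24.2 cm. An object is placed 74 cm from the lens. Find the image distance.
1/di = 1/f − 1/do → di = -18.24 cm (virtual image)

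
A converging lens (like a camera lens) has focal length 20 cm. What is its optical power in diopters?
P = 1/f = 5 D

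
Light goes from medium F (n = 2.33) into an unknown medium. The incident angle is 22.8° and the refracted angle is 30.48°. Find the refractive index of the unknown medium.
n₂ = n₁·sin θ₁ / sin θ₂ = 1.78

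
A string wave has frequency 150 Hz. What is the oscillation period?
T = 1/f = 0.006667 s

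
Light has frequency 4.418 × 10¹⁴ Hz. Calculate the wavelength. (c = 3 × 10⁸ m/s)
λ = c/f = 679 nm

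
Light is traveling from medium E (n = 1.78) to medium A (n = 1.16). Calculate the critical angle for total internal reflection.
θc = arcsin(n₂/n₁) = 40.67°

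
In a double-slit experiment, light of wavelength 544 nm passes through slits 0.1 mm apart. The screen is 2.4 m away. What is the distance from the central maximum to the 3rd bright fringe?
y = mλL/d = 39.17 mm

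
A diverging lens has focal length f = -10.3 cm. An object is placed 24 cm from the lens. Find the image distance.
1/di = 1/f − 1/do → di = -7.207 cm (virtual image)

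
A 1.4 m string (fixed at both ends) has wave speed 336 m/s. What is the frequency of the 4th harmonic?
fₙ = nv/(2L) = 480 Hz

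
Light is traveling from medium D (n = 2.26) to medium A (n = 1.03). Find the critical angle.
θc = arcsin(n₂/n₁) = 27.11°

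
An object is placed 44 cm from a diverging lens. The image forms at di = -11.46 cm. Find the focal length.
1/f = 1/do + 1/di → f = -15.5 cm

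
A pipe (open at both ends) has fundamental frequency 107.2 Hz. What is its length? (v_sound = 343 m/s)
L = v/(2f₁) = 1.6 m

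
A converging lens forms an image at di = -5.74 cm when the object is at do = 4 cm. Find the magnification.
M = −di/do = 1.435 (upright image)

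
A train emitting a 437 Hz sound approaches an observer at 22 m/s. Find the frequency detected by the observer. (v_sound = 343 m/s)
f_obs = f·v/(v − v_s) = 467 Hz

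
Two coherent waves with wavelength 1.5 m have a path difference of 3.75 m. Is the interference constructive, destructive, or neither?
destructive — path difference = 2.5λ, an odd multiple of λ/2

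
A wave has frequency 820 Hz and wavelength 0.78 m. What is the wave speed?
v = fλ = 639.6 m/s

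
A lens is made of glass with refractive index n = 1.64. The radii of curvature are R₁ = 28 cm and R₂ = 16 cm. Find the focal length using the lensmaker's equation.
1/f = (n − 1)(1/R₁ − 1/R₂) → f = -58.33 cm (diverging lens)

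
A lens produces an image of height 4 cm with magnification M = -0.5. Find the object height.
ho = |hi|/|M| = 8 cm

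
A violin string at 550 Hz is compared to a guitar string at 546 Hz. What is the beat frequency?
4 Hz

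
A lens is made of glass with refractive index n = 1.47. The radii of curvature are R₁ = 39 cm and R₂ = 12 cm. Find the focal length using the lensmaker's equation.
1/f = (n − 1)(1/R₁ − 1/R₂) → f = -36.88 cm (diverging lens)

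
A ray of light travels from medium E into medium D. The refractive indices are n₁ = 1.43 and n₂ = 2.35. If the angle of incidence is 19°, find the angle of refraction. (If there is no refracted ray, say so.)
sin θ₂ = (n₁/n₂)·sin θ₁ = 0.1981 → θ₂ = 11.43°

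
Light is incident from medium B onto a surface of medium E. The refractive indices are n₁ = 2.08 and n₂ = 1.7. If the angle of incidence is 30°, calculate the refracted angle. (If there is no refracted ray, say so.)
sin θ₂ = (n₁/n₂)·sin θ₁ = 0.6118 → θ₂ = 37.72°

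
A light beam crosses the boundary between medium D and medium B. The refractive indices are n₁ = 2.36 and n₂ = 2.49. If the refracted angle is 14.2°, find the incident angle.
sin θ₁ = (n₂/n₁)·sin θ₂ → θ₁ = 15°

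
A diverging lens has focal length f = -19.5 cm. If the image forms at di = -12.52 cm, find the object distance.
1/do = 1/f − 1/di → do = 34.98 cm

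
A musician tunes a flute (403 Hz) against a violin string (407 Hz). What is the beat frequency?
4 Hz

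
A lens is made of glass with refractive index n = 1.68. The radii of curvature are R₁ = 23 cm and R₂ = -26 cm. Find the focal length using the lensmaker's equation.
1/f = (n − 1)(1/R₁ − 1/R₂) → f = 17.95 cm (converging lens)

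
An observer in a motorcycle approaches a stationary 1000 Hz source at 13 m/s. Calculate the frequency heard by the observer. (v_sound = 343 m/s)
f_obs = f·(v + v_o)/v = 1038 Hz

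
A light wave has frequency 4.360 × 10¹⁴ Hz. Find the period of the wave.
T = 1/f = 2.294 × 10⁻¹⁵ s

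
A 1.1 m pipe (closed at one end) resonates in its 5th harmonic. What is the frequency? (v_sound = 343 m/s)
fₙ = nv/(4L) = 389.8 Hz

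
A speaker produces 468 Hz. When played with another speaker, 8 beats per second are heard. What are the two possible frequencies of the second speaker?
f₂ = 468 ± 8 Hz → 476 Hz or 460 Hz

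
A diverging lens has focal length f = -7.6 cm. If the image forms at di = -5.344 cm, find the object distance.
1/do = 1/f − 1/di → do = 18 cm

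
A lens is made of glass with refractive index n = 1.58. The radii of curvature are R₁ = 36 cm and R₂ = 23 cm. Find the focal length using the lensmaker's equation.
1/f = (n − 1)(1/R₁ − 1/R₂) → f = -109.8 cm (diverging lens)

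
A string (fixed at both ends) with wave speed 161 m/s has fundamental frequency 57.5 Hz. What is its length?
L = v/(2f₁) = 1.4 m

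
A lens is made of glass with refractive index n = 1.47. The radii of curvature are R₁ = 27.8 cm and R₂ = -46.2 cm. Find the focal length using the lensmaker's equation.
1/f = (n − 1)(1/R₁ − 1/R₂) → f = 36.93 cm (converging lens)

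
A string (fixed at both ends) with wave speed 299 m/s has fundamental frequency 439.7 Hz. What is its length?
L = v/(2f₁) = 0.34 m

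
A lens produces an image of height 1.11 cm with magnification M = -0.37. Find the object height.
ho = |hi|/|M| = 3 cm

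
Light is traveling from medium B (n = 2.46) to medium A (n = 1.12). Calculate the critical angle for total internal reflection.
θc = arcsin(n₂/n₁) = 27.08°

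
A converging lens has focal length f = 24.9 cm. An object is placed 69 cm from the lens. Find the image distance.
1/di = 1/f − 1/do → di = 38.96 cm (real image)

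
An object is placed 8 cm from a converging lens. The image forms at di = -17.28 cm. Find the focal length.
1/f = 1/do + 1/di → f = 14.9 cm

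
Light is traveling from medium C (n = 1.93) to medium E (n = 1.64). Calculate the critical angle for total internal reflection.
θc = arcsin(n₂/n₁) = 58.18°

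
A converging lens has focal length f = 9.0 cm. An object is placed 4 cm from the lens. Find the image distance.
1/di = 1/f − 1/do → di = -7.2 cm (virtual image)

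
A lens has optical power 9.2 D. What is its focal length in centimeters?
f = 1/P = 10.87 cm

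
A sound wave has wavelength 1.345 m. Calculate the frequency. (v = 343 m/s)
f = v/λ = 255 Hz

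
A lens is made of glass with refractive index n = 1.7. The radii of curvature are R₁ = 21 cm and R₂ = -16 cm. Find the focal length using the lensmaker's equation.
1/f = (n − 1)(1/R₁ − 1/R₂) → f = 12.97 cm (converging lens)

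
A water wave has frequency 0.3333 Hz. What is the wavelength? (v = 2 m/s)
λ = v/f = 6.001 m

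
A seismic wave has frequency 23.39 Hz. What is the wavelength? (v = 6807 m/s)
λ = v/f = 291 m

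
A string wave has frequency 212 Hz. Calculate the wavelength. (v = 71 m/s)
λ = v/f = 0.3349 m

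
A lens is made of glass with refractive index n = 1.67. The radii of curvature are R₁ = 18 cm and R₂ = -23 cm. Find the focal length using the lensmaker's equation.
1/f = (n − 1)(1/R₁ − 1/R₂) → f = 15.07 cm (converging lens)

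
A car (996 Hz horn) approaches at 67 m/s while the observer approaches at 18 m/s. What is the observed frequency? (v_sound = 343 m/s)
f_obs = f·(v + v_o)/(v − v_s) = 1303 Hz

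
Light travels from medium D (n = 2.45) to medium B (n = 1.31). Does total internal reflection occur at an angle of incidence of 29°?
θc = arcsin(n₂/n₁) = 32.32°; 29° < θc, so no — the ray refracts.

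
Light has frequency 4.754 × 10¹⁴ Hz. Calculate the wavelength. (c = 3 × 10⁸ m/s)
λ = c/f = 631 nm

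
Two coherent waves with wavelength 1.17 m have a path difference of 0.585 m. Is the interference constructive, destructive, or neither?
destructive — path difference = 0.5λ, an odd multiple of λ/2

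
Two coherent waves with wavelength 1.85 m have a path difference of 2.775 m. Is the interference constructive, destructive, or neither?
destructive — path difference = 1.5λ, an odd multiple of λ/2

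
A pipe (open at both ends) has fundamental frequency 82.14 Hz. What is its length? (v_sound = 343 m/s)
L = v/(2f₁) = 2.088 m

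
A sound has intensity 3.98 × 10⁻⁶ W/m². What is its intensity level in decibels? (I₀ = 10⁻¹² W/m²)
β = 10·log₁₀(I/I₀) = 66 dB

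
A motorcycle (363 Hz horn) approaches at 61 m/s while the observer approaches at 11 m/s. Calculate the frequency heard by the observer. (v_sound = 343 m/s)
f_obs = f·(v + v_o)/(v − v_s) = 455.7 Hz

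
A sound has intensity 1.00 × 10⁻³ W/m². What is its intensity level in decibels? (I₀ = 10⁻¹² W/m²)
β = 10·log₁₀(I/I₀) = 90 dB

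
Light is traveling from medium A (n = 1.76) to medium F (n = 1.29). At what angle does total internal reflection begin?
θc = arcsin(n₂/n₁) = 47.13°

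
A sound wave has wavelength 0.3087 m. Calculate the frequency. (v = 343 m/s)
f = v/λ = 1111 Hz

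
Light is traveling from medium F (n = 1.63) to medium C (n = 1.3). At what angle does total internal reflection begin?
θc = arcsin(n₂/n₁) = 52.9°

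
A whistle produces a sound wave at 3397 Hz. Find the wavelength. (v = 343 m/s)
λ = v/f = 0.101 m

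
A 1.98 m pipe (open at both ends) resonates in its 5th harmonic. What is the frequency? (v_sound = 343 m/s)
fₙ = nv/(2L) = 433.1 Hz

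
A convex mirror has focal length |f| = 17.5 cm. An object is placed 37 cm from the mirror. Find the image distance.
f = −17.5 cm (convex); 1/di = 1/f − 1/do → di = -11.88 cm (virtual image, behind mirror)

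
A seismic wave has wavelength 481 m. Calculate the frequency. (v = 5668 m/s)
f = v/λ = 11.78 Hz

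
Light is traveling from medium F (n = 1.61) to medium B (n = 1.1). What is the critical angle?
θc = arcsin(n₂/n₁) = 43.1°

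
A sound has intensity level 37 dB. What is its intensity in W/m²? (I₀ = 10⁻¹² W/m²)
I = I₀·10^(β/10) = 5.01 × 10⁻⁹ W/m²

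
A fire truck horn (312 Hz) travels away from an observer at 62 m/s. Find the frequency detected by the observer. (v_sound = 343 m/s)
f_obs = f·v/(v + v_s) = 264.2 Hz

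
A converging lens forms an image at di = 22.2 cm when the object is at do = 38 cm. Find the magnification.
M = −di/do = -0.5842 (inverted image)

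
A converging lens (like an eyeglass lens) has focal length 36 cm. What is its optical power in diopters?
P = 1/f = 2.778 D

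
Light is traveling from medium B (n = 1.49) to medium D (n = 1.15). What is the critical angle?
θc = arcsin(n₂/n₁) = 50.52°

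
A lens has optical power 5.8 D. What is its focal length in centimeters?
f = 1/P = 17.24 cm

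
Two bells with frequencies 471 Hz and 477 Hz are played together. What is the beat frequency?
6 Hz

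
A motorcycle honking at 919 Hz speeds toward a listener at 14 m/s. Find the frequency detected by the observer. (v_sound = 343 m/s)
f_obs = f·v/(v − v_s) = 958.1 Hz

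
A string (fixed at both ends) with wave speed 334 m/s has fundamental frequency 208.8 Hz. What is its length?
L = v/(2f₁) = 0.7998 m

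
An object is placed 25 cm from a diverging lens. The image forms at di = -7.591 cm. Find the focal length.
1/f = 1/do + 1/di → f = -10.9 cm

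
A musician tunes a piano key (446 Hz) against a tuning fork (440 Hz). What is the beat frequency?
6 Hz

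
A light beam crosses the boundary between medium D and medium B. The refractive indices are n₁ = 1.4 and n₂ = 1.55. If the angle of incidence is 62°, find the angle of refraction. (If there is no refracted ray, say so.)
sin θ₂ = (n₁/n₂)·sin θ₁ = 0.7975 → θ₂ = 52.89°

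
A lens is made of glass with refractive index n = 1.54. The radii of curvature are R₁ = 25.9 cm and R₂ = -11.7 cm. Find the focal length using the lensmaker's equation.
1/f = (n − 1)(1/R₁ − 1/R₂) → f = 14.92 cm (converging lens)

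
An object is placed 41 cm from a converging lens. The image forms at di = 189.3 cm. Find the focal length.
1/f = 1/do + 1/di → f = 33.7 cm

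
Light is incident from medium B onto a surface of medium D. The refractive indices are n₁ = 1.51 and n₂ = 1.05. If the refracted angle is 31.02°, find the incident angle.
sin θ₁ = (n₂/n₁)·sin θ₂ → θ₁ = 21°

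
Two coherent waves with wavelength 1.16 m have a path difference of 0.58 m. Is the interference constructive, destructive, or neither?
destructive — path difference = 0.5λ, an odd multiple of λ/2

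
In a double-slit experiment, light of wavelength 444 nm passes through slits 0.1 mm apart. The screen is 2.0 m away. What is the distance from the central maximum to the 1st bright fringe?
y = mλL/d = 8.88 mm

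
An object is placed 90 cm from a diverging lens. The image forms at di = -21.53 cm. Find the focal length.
1/f = 1/do + 1/di → f = -28.3 cm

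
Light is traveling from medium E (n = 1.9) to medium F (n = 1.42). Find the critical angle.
θc = arcsin(n₂/n₁) = 48.36°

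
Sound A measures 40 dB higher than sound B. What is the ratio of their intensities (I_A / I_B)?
I_A/I_B = 10^(Δβ/10) = 10000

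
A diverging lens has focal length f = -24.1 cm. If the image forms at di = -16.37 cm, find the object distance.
1/do = 1/f − 1/di → do = 51.04 cm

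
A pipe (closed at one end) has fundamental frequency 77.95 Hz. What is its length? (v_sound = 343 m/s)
L = v/(4f₁) = 1.1 m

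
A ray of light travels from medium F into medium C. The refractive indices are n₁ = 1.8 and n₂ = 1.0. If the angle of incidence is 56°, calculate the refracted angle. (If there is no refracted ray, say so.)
sin θ₂ = (n₁/n₂)·sin θ₁ = 1.492 > 1, so there is no refracted ray — the light undergoes total internal reflection.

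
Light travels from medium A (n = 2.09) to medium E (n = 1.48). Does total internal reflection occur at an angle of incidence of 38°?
θc = arcsin(n₂/n₁) = 45.08°; 38° < θc, so no — the ray refracts.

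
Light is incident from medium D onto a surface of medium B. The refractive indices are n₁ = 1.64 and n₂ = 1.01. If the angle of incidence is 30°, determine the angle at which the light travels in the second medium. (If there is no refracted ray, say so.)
sin θ₂ = (n₁/n₂)·sin θ₁ = 0.8119 → θ₂ = 54.28°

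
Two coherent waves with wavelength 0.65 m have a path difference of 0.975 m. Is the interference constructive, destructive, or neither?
destructive — path difference = 1.5λ, an odd multiple of λ/2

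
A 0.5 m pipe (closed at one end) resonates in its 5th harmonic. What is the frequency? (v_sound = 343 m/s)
fₙ = nv/(4L) = 857.5 Hz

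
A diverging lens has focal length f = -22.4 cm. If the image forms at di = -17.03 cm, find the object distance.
1/do = 1/f − 1/di → do = 71.04 cm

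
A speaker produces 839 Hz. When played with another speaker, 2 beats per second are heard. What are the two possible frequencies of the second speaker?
f₂ = 839 ± 2 Hz → 841 Hz or 837 Hz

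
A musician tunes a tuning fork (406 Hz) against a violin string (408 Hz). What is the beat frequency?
2 Hz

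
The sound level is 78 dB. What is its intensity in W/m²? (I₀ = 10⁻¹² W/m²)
I = I₀·10^(β/10) = 6.31 × 10⁻⁵ W/m²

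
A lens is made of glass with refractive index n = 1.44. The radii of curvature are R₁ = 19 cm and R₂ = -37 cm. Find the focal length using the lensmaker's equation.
1/f = (n − 1)(1/R₁ − 1/R₂) → f = 28.53 cm (converging lens)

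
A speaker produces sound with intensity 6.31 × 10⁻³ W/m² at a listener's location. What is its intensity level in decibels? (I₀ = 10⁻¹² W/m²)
β = 10·log₁₀(I/I₀) = 98 dB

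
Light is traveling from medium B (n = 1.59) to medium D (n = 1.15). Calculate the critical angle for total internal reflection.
θc = arcsin(n₂/n₁) = 46.33°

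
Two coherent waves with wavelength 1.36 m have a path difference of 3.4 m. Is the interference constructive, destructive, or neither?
destructive — path difference = 2.5λ, an odd multiple of λ/2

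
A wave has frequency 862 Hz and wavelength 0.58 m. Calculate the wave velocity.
v = fλ = 500 m/s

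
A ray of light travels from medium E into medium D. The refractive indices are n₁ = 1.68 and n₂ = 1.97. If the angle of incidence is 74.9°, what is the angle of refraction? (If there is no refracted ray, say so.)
sin θ₂ = (n₁/n₂)·sin θ₁ = 0.8233 → θ₂ = 55.42°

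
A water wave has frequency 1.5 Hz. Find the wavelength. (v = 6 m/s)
λ = v/f = 4 m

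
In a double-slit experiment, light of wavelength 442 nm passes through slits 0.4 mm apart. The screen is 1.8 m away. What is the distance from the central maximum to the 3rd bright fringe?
y = mλL/d = 5.967 mm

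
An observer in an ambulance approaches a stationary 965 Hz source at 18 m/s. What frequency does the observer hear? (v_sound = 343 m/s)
f_obs = f·(v + v_o)/v = 1016 Hz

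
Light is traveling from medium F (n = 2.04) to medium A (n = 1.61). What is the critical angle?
θc = arcsin(n₂/n₁) = 52.11°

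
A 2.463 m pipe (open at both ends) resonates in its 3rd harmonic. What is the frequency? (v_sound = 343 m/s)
fₙ = nv/(2L) = 208.9 Hz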